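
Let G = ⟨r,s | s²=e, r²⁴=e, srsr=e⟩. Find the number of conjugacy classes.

The conjugacy classes (representative and size) are:
  [e] (size 1), [r²³] (size 2), [r²] (size 2), [r³] (size 2), [r²⁰] (size 2), [r¹⁹] (size 2), [r⁶] (size 2), [r⁷] (size 2), [r⁸] (size 2), [r⁹] (size 2), [r¹⁴] (size 2), [r¹¹] (size 2), [r¹²] (size 1), [r⁴s] (size 12), [r⁵s] (size 12).
Class equation: 1 + 2 + 2 + 2 + 2 + 2 + 2 + 2 + 2 + 2 + 2 + 2 + 1 + 12 + 12 = 48 = |G|. So G has 15 conjugacy classes.

Answer: 15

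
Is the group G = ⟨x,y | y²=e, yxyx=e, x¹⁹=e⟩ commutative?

x·y = xy but y·x = x¹⁸y, so x·y ≠ y·x and G is not abelian.

Answer: No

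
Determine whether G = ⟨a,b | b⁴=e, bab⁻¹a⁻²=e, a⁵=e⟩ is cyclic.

Every cyclic group is abelian. But a·b = ab while b·a = a²b, so a·b ≠ b·a and G is not abelian. Hence G is not cyclic.

Answer: No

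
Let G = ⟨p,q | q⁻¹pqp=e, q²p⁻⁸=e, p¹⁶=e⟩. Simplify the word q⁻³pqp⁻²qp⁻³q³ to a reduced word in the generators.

Multiply left to right, reducing at each step:
  q · p = p⁷q⁻¹
  (p⁷q⁻¹) · q = p⁷
  (p⁷) · p⁻² = p⁵
  (p⁵) · q = p⁵q
  (p⁵q) · p⁻³ = q⁻¹
  (q⁻¹) · q³ = p⁸

Answer: p⁸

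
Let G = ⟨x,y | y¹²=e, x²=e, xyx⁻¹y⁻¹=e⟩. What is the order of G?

Enumerate words in the generators, reducing via the relations: the distinct elements are
  {e, x, y, xy, y², y³, y⁴, y⁵, y⁶, y⁷, y⁸, y⁹, xy², xy³, xy⁴, xy⁵, xy⁶, xy⁷, xy⁸, xy⁹, y¹¹, y¹⁰, xy¹¹, xy¹⁰}.
No further products give new elements, so |G| = 24.

Answer: 24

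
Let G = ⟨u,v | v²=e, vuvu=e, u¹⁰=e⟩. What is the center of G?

An element z ∈ Z(G) iff z commutes with every generator.
For example u⁵ is central: (u⁵)·u = u⁶ = u·(u⁵); (u⁵)·v = u⁵v = v·(u⁵).
Whereas u ∉ Z(G) since u·v = uv ≠ u⁹v = v·u.
Checking each of the 20 elements this way gives Z(G) = {e, u⁵}, of order 2.

Answer: {e, u⁵}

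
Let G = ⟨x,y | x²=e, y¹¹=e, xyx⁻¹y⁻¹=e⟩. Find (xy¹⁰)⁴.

Compute successive powers of (xy¹⁰), reducing at each step:
  (xy¹⁰)²: (xy¹⁰) · x = y¹⁰;   (y¹⁰) · y¹⁰ = y⁹
  (xy¹⁰)³: (y⁹) · x = xy⁹;   (xy⁹) · y¹⁰ = xy⁸
  (xy¹⁰)⁴: (xy⁸) · x = y⁸;   (y⁸) · y¹⁰ = y⁷

Answer: y⁷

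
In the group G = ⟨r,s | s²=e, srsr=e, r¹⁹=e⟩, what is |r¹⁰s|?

Compute successive powers until reaching e:
  (r¹⁰s)¹ = r¹⁰s, (r¹⁰s)² = e.
The smallest positive k with (r¹⁰s)ᵏ = e is 2.

Answer: 2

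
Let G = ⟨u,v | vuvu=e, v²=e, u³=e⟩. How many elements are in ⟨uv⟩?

|⟨uv⟩| equals the order of uv. Compute successive powers until reaching e:
  (uv)¹ = uv, (uv)² = e.
The smallest positive k with (uv)ᵏ = e is 2, so |⟨uv⟩| = 2.

Answer: 2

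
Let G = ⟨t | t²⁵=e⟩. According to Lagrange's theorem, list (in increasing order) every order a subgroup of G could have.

|G| = 25 = 5². By Lagrange's theorem the order of any subgroup divides 25; the divisors of 25 are 1, 5, 25.

Answer: 1, 5, 25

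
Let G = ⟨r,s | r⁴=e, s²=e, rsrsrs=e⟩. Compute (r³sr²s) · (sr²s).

Compute (r³sr²s) · (sr²s) by multiplying left to right and reducing via the relations at each step:
  (r³sr²s) · s = r³sr²
  (r³sr²) · r² = r³s
  (r³s) · s = r³

Answer: r³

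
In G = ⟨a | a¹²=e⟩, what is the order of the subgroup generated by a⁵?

|⟨a⁵⟩| equals the order of a⁵. Compute successive powers until reaching e:
  (a⁵)¹ = a⁵, (a⁵)² = a¹⁰, (a⁵)³ = a³, (a⁵)⁴ = a⁸, (a⁵)⁵ = a, (a⁵)⁶ = a⁶, (a⁵)⁷ = a¹¹, (a⁵)⁸ = a⁴, (a⁵)⁹ = a⁹, (a⁵)¹⁰ = a², (a⁵)¹¹ = a⁷, (a⁵)¹² = e.
The smallest positive k with (a⁵)ᵏ = e is 12, so |⟨a⁵⟩| = 12.

Answer: 12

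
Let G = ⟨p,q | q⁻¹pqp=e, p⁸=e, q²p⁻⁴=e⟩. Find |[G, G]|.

G' = [G, G] is generated by all commutators. The generator-pair commutators are: [p, q] = p².
The subgroup they normally generate is {e, p², p⁴, p⁶}, of order 4.
Check: |G/G'| = 16/4 = 4 is the order of the abelianisation.

Answer: 4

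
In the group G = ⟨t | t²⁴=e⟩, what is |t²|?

Compute successive powers until reaching e:
  (t²)¹ = t², (t²)² = t⁴, (t²)³ = t⁶, (t²)⁴ = t⁸, (t²)⁵ = t¹⁰, (t²)⁶ = t¹², (t²)⁷ = t¹⁴, (t²)⁸ = t¹⁶, (t²)⁹ = t¹⁸, (t²)¹⁰ = t²⁰, (t²)¹¹ = t²², (t²)¹² = e.
The smallest positive k with (t²)ᵏ = e is 12.

Answer: 12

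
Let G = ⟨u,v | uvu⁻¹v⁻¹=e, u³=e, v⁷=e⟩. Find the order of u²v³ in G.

Compute successive powers until reaching e:
  (u²v³)¹ = u²v³, (u²v³)² = uv⁶, (u²v³)³ = v², (u²v³)⁴ = u²v⁵, (u²v³)⁵ = uv, (u²v³)⁶ = v⁴, (u²v³)⁷ = u², (u²v³)⁸ = uv³, (u²v³)⁹ = v⁶, (u²v³)¹⁰ = u²v², (u²v³)¹¹ = uv⁵, (u²v³)¹² = v, (u²v³)¹³ = u²v⁴, (u²v³)¹⁴ = u, (u²v³)¹⁵ = v³, (u²v³)¹⁶ = u²v⁶, (u²v³)¹⁷ = uv², (u²v³)¹⁸ = v⁵, (u²v³)¹⁹ = u²v, (u²v³)²⁰ = uv⁴, (u²v³)²¹ = e.
The smallest positive k with (u²v³)ᵏ = e is 21.

Answer: 21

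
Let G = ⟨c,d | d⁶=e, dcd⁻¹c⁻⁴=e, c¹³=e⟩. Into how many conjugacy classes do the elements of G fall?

The conjugacy classes (representative and size) are:
  [e] (size 1), [c⁴] (size 6), [c¹¹] (size 6), [c⁷d] (size 13), [c⁸d²] (size 13), [c¹²d³] (size 13), [c⁵d⁴] (size 13), [c¹¹d⁵] (size 13).
Class equation: 1 + 6 + 6 + 13 + 13 + 13 + 13 + 13 = 78 = |G|. So G has 8 conjugacy classes.

Answer: 8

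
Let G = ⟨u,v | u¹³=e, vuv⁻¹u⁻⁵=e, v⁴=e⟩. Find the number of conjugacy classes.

The conjugacy classes (representative and size) are:
  [e] (size 1), [u] (size 4), [u²] (size 4), [u⁹] (size 4), [u¹²v] (size 13), [u⁴v²] (size 13), [u¹²v³] (size 13).
Class equation: 1 + 4 + 4 + 4 + 13 + 13 + 13 = 52 = |G|. So G has 7 conjugacy classes.

Answer: 7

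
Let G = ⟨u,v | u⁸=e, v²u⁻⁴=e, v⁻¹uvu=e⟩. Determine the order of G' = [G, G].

G' = [G, G] is generated by all commutators. The generator-pair commutators are: [u, v] = u².
The subgroup they normally generate is {e, u², u⁴, u⁶}, of order 4.
Check: |G/G'| = 16/4 = 4 is the order of the abelianisation.

Answer: 4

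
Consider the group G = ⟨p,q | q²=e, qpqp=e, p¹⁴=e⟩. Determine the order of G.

Enumerate words in the generators, reducing via the relations: the distinct elements are
  {e, p, q, pq, p², p³, p⁴, p⁵, p⁶, p⁷, p⁸, p⁹, p²q, p³q, p¹², p¹³, p¹¹, p¹⁰, p⁴q, p⁵q, p⁶q, p⁷q, p⁸q, p⁹q, p¹²q, p¹³q, p¹¹q, p¹⁰q}.
No further products give new elements, so |G| = 28.

Answer: 28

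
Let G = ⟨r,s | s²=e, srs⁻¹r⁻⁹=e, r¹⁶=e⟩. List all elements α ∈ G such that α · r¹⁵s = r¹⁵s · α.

⟨r¹⁵s⟩ ⊆ C_G(r¹⁵s) since powers of r¹⁵s commute with r¹⁵s; so |C_G(r¹⁵s)| ≥ |⟨r¹⁵s⟩| = 16.
By orbit–stabilizer, |C_G(r¹⁵s)| = |G| / |conj. class of r¹⁵s| = 32 / 2 = 16.
The 16 elements commuting with r¹⁵s are {e, r², r⁴, r⁶, r⁸, r¹⁰, r¹², r¹⁴, r⁹s, rs, r¹¹s, r³s, r¹³s, r⁵s, r¹⁵s, r⁷s}.

Answer: {e, r², r⁴, r⁶, r⁸, r¹⁰, r¹², r¹⁴, r⁹s, rs, r¹¹s, r³s, r¹³s, r⁵s, r¹⁵s, r⁷s}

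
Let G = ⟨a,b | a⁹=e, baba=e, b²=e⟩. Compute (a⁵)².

Compute successive powers of (a⁵), reducing at each step:
  (a⁵)²: (a⁵) · a⁵ = a

Answer: a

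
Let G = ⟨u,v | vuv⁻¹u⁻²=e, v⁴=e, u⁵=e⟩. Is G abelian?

u·v = uv but v·u = u²v, so u·v ≠ v·u and G is not abelian.

Answer: No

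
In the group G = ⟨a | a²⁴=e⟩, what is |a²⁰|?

Compute successive powers until reaching e:
  (a²⁰)¹ = a²⁰, (a²⁰)² = a¹⁶, (a²⁰)³ = a¹², (a²⁰)⁴ = a⁸, (a²⁰)⁵ = a⁴, (a²⁰)⁶ = e.
The smallest positive k with (a²⁰)ᵏ = e is 6.

Answer: 6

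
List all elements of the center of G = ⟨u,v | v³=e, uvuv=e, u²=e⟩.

An element z ∈ Z(G) iff z commutes with every generator.
For example e is central: e·u = u = u·e; e·v = v = v·e.
Whereas u ∉ Z(G) since u·v = uv ≠ uv² = v·u.
Checking each of the 6 elements this way gives Z(G) = {e}, of order 1.

Answer: {e}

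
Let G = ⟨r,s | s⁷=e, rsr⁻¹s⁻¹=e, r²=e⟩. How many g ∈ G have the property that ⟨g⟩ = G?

G is cyclic of order 14. An element generates G iff its order is 14, and a cyclic group of order 14 has exactly φ(14) = 6 such elements.

Answer: 6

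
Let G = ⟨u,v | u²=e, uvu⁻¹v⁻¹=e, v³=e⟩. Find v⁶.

Compute successive powers of v, reducing at each step:
  v²: v · v = v²
  v³: (v²) · v = e
  v⁴: e · v = v
  v⁵: v · v = v²
  v⁶: (v²) · v = e

Answer: e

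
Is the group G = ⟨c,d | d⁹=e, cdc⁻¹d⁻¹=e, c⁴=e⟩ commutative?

Each pair of generators commutes: c·d = cd = d·c. Since the generators pairwise commute, every element of G commutes with every other, so G is abelian.

Answer: Yes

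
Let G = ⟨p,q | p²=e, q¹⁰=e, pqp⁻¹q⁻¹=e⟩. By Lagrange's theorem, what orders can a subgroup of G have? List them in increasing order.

|G| = 20 = 2² · 5. By Lagrange's theorem the order of any subgroup divides 20; the divisors of 20 are 1, 2, 4, 5, 10, 20.

Answer: 1, 2, 4, 5, 10, 20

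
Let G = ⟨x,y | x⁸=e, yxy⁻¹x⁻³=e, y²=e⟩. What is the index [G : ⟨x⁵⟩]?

First find ord(x⁵) by computing successive powers:
  (x⁵)¹ = x⁵, (x⁵)² = x², (x⁵)³ = x⁷, (x⁵)⁴ = x⁴, (x⁵)⁵ = x, (x⁵)⁶ = x⁶, (x⁵)⁷ = x³, (x⁵)⁸ = e.
So |⟨x⁵⟩| = ord(x⁵) = 8. With |G| = 16, by Lagrange [G : ⟨x⁵⟩] = 16/8 = 2.

Answer: 2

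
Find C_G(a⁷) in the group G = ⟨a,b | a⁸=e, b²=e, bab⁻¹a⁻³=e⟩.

⟨a⁷⟩ ⊆ C_G(a⁷) since powers of a⁷ commute with a⁷; so |C_G(a⁷)| ≥ |⟨a⁷⟩| = 8.
By orbit–stabilizer, |C_G(a⁷)| = |G| / |conj. class of a⁷| = 16 / 2 = 8.
The 8 elements commuting with a⁷ are {e, a, a², a³, a⁴, a⁵, a⁶, a⁷}.

Answer: {e, a, a², a³, a⁴, a⁵, a⁶, a⁷}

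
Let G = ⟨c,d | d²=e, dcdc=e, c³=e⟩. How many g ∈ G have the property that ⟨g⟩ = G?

⟨g⟩ = G would require ord(g) = |G| = 6, but the maximum element order in G is 3 < 6. So G is not cyclic and no single element generates it: the count is 0.

Answer: 0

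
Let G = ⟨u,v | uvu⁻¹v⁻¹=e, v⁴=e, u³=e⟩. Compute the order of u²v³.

Compute successive powers until reaching e:
  (u²v³)¹ = u²v³, (u²v³)² = uv², (u²v³)³ = v, (u²v³)⁴ = u², (u²v³)⁵ = uv³, (u²v³)⁶ = v², (u²v³)⁷ = u²v, (u²v³)⁸ = u, (u²v³)⁹ = v³, (u²v³)¹⁰ = u²v², (u²v³)¹¹ = uv, (u²v³)¹² = e.
The smallest positive k with (u²v³)ᵏ = e is 12.

Answer: 12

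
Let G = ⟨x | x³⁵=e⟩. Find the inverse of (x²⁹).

The order of (x²⁹) is 35 (smallest k with (x²⁹)ᵏ = e), so (x²⁹)⁻¹ = (x²⁹)³⁴ = x⁶.
Check: (x²⁹) · (x⁶) → (x²⁹) · x⁶ = e, giving e as required.

Answer: x⁶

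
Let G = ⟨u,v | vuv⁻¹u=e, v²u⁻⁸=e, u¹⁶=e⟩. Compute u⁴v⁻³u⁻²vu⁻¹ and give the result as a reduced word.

Multiply left to right, reducing at each step:
  (u⁴) · v⁻³ = u⁴v
  (u⁴v) · u⁻² = u⁶v
  (u⁶v) · v = u¹⁴
  (u¹⁴) · u⁻¹ = u¹³

Answer: u¹³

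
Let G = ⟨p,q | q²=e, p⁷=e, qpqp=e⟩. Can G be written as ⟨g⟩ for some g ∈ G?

Every cyclic group is abelian. But p·q = pq while q·p = p⁶q, so p·q ≠ q·p and G is not abelian. Hence G is not cyclic.

Answer: No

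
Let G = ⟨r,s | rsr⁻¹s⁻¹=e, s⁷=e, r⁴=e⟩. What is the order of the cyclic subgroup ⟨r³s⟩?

|⟨r³s⟩| equals the order of r³s. Compute successive powers until reaching e:
  (r³s)¹ = r³s, (r³s)² = r²s², (r³s)³ = rs³, (r³s)⁴ = s⁴, (r³s)⁵ = r³s⁵, (r³s)⁶ = r²s⁶, (r³s)⁷ = r, (r³s)⁸ = s, (r³s)⁹ = r³s², (r³s)¹⁰ = r²s³, (r³s)¹¹ = rs⁴, (r³s)¹² = s⁵, (r³s)¹³ = r³s⁶, (r³s)¹⁴ = r², (r³s)¹⁵ = rs, (r³s)¹⁶ = s², (r³s)¹⁷ = r³s³, (r³s)¹⁸ = r²s⁴, (r³s)¹⁹ = rs⁵, (r³s)²⁰ = s⁶, (r³s)²¹ = r³, (r³s)²² = r²s, (r³s)²³ = rs², (r³s)²⁴ = s³, (r³s)²⁵ = r³s⁴, (r³s)²⁶ = r²s⁵, (r³s)²⁷ = rs⁶, (r³s)²⁸ = e.
The smallest positive k with (r³s)ᵏ = e is 28, so |⟨r³s⟩| = 28.

Answer: 28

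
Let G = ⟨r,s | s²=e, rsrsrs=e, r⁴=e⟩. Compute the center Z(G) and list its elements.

An element z ∈ Z(G) iff z commutes with every generator.
For example e is central: e·r = r = r·e; e·s = s = s·e.
Whereas r ∉ Z(G) since r·s = rs ≠ sr = s·r.
Checking each of the 24 elements this way gives Z(G) = {e}, of order 1.

Answer: {e}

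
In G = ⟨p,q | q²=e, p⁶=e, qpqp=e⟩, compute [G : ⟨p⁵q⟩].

First find ord(p⁵q) by computing successive powers:
  (p⁵q)¹ = p⁵q, (p⁵q)² = e.
So |⟨p⁵q⟩| = ord(p⁵q) = 2. With |G| = 12, by Lagrange [G : ⟨p⁵q⟩] = 12/2 = 6.

Answer: 6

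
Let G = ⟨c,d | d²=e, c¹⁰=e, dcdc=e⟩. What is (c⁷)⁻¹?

The order of (c⁷) is 10 (smallest k with (c⁷)ᵏ = e), so (c⁷)⁻¹ = (c⁷)⁹ = c³.
Check: (c⁷) · (c³) → (c⁷) · c³ = e, giving e as required.

Answer: c³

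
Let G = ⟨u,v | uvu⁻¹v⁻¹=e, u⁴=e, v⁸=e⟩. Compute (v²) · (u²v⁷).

Compute (v²) · (u²v⁷) by multiplying left to right and reducing via the relations at each step:
  (v²) · u² = u²v²
  (u²v²) · v⁷ = u²v

Answer: u²v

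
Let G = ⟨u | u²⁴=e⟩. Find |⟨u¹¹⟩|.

|⟨u¹¹⟩| equals the order of u¹¹. Compute successive powers until reaching e:
  (u¹¹)¹ = u¹¹, (u¹¹)² = u²², (u¹¹)³ = u⁹, (u¹¹)⁴ = u²⁰, (u¹¹)⁵ = u⁷, (u¹¹)⁶ = u¹⁸, (u¹¹)⁷ = u⁵, (u¹¹)⁸ = u¹⁶, (u¹¹)⁹ = u³, (u¹¹)¹⁰ = u¹⁴, (u¹¹)¹¹ = u, (u¹¹)¹² = u¹², (u¹¹)¹³ = u²³, (u¹¹)¹⁴ = u¹⁰, (u¹¹)¹⁵ = u²¹, (u¹¹)¹⁶ = u⁸, (u¹¹)¹⁷ = u¹⁹, (u¹¹)¹⁸ = u⁶, (u¹¹)¹⁹ = u¹⁷, (u¹¹)²⁰ = u⁴, (u¹¹)²¹ = u¹⁵, (u¹¹)²² = u², (u¹¹)²³ = u¹³, (u¹¹)²⁴ = e.
The smallest positive k with (u¹¹)ᵏ = e is 24, so |⟨u¹¹⟩| = 24.

Answer: 24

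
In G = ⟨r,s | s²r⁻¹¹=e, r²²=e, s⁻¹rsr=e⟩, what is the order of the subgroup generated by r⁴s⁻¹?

|⟨r⁴s⁻¹⟩| equals the order of r⁴s⁻¹. Compute successive powers until reaching e:
  (r⁴s⁻¹)¹ = r⁴s⁻¹, (r⁴s⁻¹)² = r¹¹, (r⁴s⁻¹)³ = r⁴s, (r⁴s⁻¹)⁴ = e.
The smallest positive k with (r⁴s⁻¹)ᵏ = e is 4, so |⟨r⁴s⁻¹⟩| = 4.

Answer: 4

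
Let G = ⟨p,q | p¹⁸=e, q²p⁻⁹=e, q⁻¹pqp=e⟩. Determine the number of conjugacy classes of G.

The conjugacy classes (representative and size) are:
  [e] (size 1), [p¹⁷] (size 2), [p¹⁶] (size 2), [p³] (size 2), [p¹⁴] (size 2), [p¹³] (size 2), [p¹²] (size 2), [p¹¹] (size 2), [p¹⁰] (size 2), [p⁹] (size 1), [p⁸q] (size 9), [pq] (size 9).
Class equation: 1 + 2 + 2 + 2 + 2 + 2 + 2 + 2 + 2 + 1 + 9 + 9 = 36 = |G|. So G has 12 conjugacy classes.

Answer: 12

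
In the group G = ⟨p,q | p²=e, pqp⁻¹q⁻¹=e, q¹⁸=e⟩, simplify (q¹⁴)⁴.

Compute successive powers of (q¹⁴), reducing at each step:
  (q¹⁴)²: (q¹⁴) · q¹⁴ = q¹⁰
  (q¹⁴)³: (q¹⁰) · q¹⁴ = q⁶
  (q¹⁴)⁴: (q⁶) · q¹⁴ = q²

Answer: q²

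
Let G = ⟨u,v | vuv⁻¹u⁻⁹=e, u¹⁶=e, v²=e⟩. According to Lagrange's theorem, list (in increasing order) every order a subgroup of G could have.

|G| = 32 = 2⁵. By Lagrange's theorem the order of any subgroup divides 32; the divisors of 32 are 1, 2, 4, 8, 16, 32.

Answer: 1, 2, 4, 8, 16, 32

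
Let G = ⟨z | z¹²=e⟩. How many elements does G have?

G is generated by a single element, so G is cyclic. The relator gives z¹² = e and no smaller power is forced to be e, so the 12 powers {e, z, z², z³, z⁴, z⁵, z⁶, z⁷, z⁸, z⁹, z¹¹, z¹⁰} are distinct. Hence |G| = 12.

Answer: 12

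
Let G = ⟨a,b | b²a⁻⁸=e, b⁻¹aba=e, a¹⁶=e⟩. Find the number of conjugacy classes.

The conjugacy classes (representative and size) are:
  [e] (size 1), [a] (size 2), [a¹⁴] (size 2), [a³] (size 2), [a¹²] (size 2), [a⁵] (size 2), [a¹⁰] (size 2), [a⁷] (size 2), [a⁸] (size 1), [a⁶b] (size 8), [a³b⁻¹] (size 8).
Class equation: 1 + 2 + 2 + 2 + 2 + 2 + 2 + 2 + 1 + 8 + 8 = 32 = |G|. So G has 11 conjugacy classes.

Answer: 11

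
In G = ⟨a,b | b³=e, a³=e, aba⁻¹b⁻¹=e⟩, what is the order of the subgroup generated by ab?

|⟨ab⟩| equals the order of ab. Compute successive powers until reaching e:
  (ab)¹ = ab, (ab)² = a²b², (ab)³ = e.
The smallest positive k with (ab)ᵏ = e is 3, so |⟨ab⟩| = 3.

Answer: 3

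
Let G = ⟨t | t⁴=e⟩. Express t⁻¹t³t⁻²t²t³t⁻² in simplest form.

Multiply left to right, reducing at each step:
  (t³) · t³ = t²
  (t²) · t⁻² = e
  e · t² = t²
  (t²) · t³ = t
  t · t⁻² = t³

Answer: t³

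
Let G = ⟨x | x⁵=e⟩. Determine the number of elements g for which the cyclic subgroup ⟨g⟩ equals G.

G is cyclic of order 5. An element generates G iff its order is 5, and a cyclic group of order 5 has exactly φ(5) = 4 such elements.

Answer: 4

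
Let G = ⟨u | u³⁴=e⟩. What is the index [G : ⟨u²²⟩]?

First find ord(u²²) by computing successive powers:
  (u²²)¹ = u²², (u²²)² = u¹⁰, (u²²)³ = u³², (u²²)⁴ = u²⁰, (u²²)⁵ = u⁸, (u²²)⁶ = u³⁰, (u²²)⁷ = u¹⁸, (u²²)⁸ = u⁶, (u²²)⁹ = u²⁸, (u²²)¹⁰ = u¹⁶, (u²²)¹¹ = u⁴, (u²²)¹² = u²⁶, (u²²)¹³ = u¹⁴, (u²²)¹⁴ = u², (u²²)¹⁵ = u²⁴, (u²²)¹⁶ = u¹², (u²²)¹⁷ = e.
So |⟨u²²⟩| = ord(u²²) = 17. With |G| = 34, by Lagrange [G : ⟨u²²⟩] = 34/17 = 2.

Answer: 2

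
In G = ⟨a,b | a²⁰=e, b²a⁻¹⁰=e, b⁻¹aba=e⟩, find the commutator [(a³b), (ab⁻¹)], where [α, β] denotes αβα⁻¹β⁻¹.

[(a³b), (ab⁻¹)] = (a³b)·(ab⁻¹)·(a³b)⁻¹·(ab⁻¹)⁻¹.
  (a³b) · (ab⁻¹) = a²
  (a²) · (a³b⁻¹) = a⁵b⁻¹
  (a⁵b⁻¹) · (ab) = a⁴

Answer: a⁴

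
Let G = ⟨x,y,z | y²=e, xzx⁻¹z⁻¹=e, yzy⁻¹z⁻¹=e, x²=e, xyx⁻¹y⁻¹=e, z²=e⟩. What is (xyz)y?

Compute (xyz) · y by multiplying left to right and reducing via the relations at each step:
  (xyz) · y = xz

Answer: xz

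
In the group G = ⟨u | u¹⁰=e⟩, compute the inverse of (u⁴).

The order of (u⁴) is 5 (smallest k with (u⁴)ᵏ = e), so (u⁴)⁻¹ = (u⁴)⁴ = u⁶.
Check: (u⁴) · (u⁶) → (u⁴) · u⁶ = e, giving e as required.

Answer: u⁶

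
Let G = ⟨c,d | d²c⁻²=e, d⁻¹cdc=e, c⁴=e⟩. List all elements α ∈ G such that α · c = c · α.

⟨c⟩ ⊆ C_G(c) since powers of c commute with c; so |C_G(c)| ≥ |⟨c⟩| = 4.
By orbit–stabilizer, |C_G(c)| = |G| / |conj. class of c| = 8 / 2 = 4.
The 4 elements commuting with c are {e, c, c², c³}.

Answer: {e, c, c², c³}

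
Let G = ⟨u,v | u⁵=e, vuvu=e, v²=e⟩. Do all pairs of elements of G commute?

u·v = uv but v·u = u⁴v, so u·v ≠ v·u and G is not abelian.

Answer: No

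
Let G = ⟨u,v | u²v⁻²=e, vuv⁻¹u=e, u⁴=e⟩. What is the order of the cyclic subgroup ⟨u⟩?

|⟨u⟩| equals the order of u. Compute successive powers until reaching e:
  u¹ = u, u² = u², u³ = u³, u⁴ = e.
The smallest positive k with uᵏ = e is 4, so |⟨u⟩| = 4.

Answer: 4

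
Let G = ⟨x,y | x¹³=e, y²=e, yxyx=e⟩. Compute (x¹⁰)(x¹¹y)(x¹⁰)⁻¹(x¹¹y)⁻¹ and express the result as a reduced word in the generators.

[(x¹⁰), (x¹¹y)] = (x¹⁰)·(x¹¹y)·(x¹⁰)⁻¹·(x¹¹y)⁻¹.
  (x¹⁰) · (x¹¹y) = x⁸y
  (x⁸y) · (x³) = x⁵y
  (x⁵y) · (x¹¹y) = x⁷

Answer: x⁷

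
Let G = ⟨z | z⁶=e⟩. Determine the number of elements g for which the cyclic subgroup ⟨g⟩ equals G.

G is cyclic of order 6. An element generates G iff its order is 6, and a cyclic group of order 6 has exactly φ(6) = 2 such elements.

Answer: 2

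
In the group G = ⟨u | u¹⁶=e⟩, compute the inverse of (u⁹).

The order of (u⁹) is 16 (smallest k with (u⁹)ᵏ = e), so (u⁹)⁻¹ = (u⁹)¹⁵ = u⁷.
Check: (u⁹) · (u⁷) → (u⁹) · u⁷ = e, giving e as required.

Answer: u⁷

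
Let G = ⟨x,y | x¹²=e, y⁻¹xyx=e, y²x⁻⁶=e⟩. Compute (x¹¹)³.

Compute successive powers of (x¹¹), reducing at each step:
  (x¹¹)²: (x¹¹) · x¹¹ = x¹⁰
  (x¹¹)³: (x¹⁰) · x¹¹ = x⁹

Answer: x⁹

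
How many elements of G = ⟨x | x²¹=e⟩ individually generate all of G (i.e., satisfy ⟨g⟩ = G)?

G is cyclic of order 21. An element generates G iff its order is 21, and a cyclic group of order 21 has exactly φ(21) = 12 such elements.

Answer: 12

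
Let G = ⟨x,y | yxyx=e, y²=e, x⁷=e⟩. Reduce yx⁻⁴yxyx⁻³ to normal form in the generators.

Multiply left to right, reducing at each step:
  y · x⁻⁴ = x⁴y
  (x⁴y) · y = x⁴
  (x⁴) · x = x⁵
  (x⁵) · y = x⁵y
  (x⁵y) · x⁻³ = xy

Answer: xy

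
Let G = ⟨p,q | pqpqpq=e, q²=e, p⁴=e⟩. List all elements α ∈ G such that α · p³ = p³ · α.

⟨p³⟩ ⊆ C_G(p³) since powers of p³ commute with p³; so |C_G(p³)| ≥ |⟨p³⟩| = 4.
By orbit–stabilizer, |C_G(p³)| = |G| / |conj. class of p³| = 24 / 6 = 4.
The 4 elements commuting with p³ are {e, p, p², p³}.

Answer: {e, p, p², p³}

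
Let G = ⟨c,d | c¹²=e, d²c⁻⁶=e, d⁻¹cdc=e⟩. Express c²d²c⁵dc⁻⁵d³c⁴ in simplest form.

Multiply left to right, reducing at each step:
  (c²) · d² = c⁸
  (c⁸) · c⁵ = c
  c · d = cd
  (cd) · c⁻⁵ = d⁻¹
  (d⁻¹) · d³ = c⁶
  (c⁶) · c⁴ = c¹⁰

Answer: c¹⁰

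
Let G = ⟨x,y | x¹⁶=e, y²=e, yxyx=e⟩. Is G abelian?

x·y = xy but y·x = x¹⁵y, so x·y ≠ y·x and G is not abelian.

Answer: No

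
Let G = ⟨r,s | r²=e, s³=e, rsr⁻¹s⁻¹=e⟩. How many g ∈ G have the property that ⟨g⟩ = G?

G is cyclic of order 6. An element generates G iff its order is 6, and a cyclic group of order 6 has exactly φ(6) = 2 such elements.

Answer: 2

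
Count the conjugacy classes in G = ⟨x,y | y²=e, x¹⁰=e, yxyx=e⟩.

The conjugacy classes (representative and size) are:
  [e] (size 1), [x] (size 2), [x²] (size 2), [x³] (size 2), [x⁴] (size 2), [x⁵] (size 1), [x²y] (size 5), [x³y] (size 5).
Class equation: 1 + 2 + 2 + 2 + 2 + 1 + 5 + 5 = 20 = |G|. So G has 8 conjugacy classes.

Answer: 8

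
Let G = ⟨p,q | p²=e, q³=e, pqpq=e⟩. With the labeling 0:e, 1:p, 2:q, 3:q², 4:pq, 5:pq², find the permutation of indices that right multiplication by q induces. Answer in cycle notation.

(0 2 3)(1 4 5)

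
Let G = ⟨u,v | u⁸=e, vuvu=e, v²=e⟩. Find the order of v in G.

Compute successive powers until reaching e:
  v¹ = v, v² = e.
The smallest positive k with vᵏ = e is 2.

Answer: 2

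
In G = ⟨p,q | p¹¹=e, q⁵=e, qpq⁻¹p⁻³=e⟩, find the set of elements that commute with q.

⟨q⟩ ⊆ C_G(q) since powers of q commute with q; so |C_G(q)| ≥ |⟨q⟩| = 5.
By orbit–stabilizer, |C_G(q)| = |G| / |conj. class of q| = 55 / 11 = 5.
The 5 elements commuting with q are {e, q, q², q³, q⁴}.

Answer: {e, q, q², q³, q⁴}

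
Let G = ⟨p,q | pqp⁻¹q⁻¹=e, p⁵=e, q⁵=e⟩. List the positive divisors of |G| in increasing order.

|G| = 25 = 5². By Lagrange's theorem the order of any subgroup divides 25; the divisors of 25 are 1, 5, 25.

Answer: 1, 5, 25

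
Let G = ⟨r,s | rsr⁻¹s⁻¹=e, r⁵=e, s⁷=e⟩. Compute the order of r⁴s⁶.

Compute successive powers until reaching e:
  (r⁴s⁶)¹ = r⁴s⁶, (r⁴s⁶)² = r³s⁵, (r⁴s⁶)³ = r²s⁴, (r⁴s⁶)⁴ = rs³, (r⁴s⁶)⁵ = s², (r⁴s⁶)⁶ = r⁴s, (r⁴s⁶)⁷ = r³, (r⁴s⁶)⁸ = r²s⁶, (r⁴s⁶)⁹ = rs⁵, (r⁴s⁶)¹⁰ = s⁴, (r⁴s⁶)¹¹ = r⁴s³, (r⁴s⁶)¹² = r³s², (r⁴s⁶)¹³ = r²s, (r⁴s⁶)¹⁴ = r, (r⁴s⁶)¹⁵ = s⁶, (r⁴s⁶)¹⁶ = r⁴s⁵, (r⁴s⁶)¹⁷ = r³s⁴, (r⁴s⁶)¹⁸ = r²s³, (r⁴s⁶)¹⁹ = rs², (r⁴s⁶)²⁰ = s, (r⁴s⁶)²¹ = r⁴, (r⁴s⁶)²² = r³s⁶, (r⁴s⁶)²³ = r²s⁵, (r⁴s⁶)²⁴ = rs⁴, (r⁴s⁶)²⁵ = s³, (r⁴s⁶)²⁶ = r⁴s², (r⁴s⁶)²⁷ = r³s, (r⁴s⁶)²⁸ = r², (r⁴s⁶)²⁹ = rs⁶, (r⁴s⁶)³⁰ = s⁵, (r⁴s⁶)³¹ = r⁴s⁴, (r⁴s⁶)³² = r³s³, (r⁴s⁶)³³ = r²s², (r⁴s⁶)³⁴ = rs, (r⁴s⁶)³⁵ = e.
The smallest positive k with (r⁴s⁶)ᵏ = e is 35.

Answer: 35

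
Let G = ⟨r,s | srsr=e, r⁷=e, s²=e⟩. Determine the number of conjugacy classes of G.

The conjugacy classes (representative and size) are:
  [e] (size 1), [r⁶] (size 2), [r⁵] (size 2), [r⁴] (size 2), [rs] (size 7).
Class equation: 1 + 2 + 2 + 2 + 7 = 14 = |G|. So G has 5 conjugacy classes.

Answer: 5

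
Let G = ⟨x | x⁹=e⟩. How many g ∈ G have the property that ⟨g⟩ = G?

G is cyclic of order 9. An element generates G iff its order is 9, and a cyclic group of order 9 has exactly φ(9) = 6 such elements.

Answer: 6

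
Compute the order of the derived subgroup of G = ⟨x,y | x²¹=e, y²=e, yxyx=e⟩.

G' = [G, G] is generated by all commutators. The generator-pair commutators are: [x, y] = x².
The subgroup they normally generate is {e, x, x², x³, x⁴, x⁵, x⁶, x⁷, x⁸, x⁹, x¹⁰, x¹¹, x¹², x¹³, x¹⁴, x¹⁵, x¹⁶, x¹⁷, x¹⁸, x¹⁹, x²⁰}, of order 21.
Check: |G/G'| = 42/21 = 2 is the order of the abelianisation.

Answer: 21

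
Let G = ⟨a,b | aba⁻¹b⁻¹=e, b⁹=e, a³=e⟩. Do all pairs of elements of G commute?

Each pair of generators commutes: a·b = ab = b·a. Since the generators pairwise commute, every element of G commutes with every other, so G is abelian.

Answer: Yes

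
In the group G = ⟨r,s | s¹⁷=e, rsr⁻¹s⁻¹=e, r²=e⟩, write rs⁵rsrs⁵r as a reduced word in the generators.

Multiply left to right, reducing at each step:
  r · s⁵ = rs⁵
  (rs⁵) · r = s⁵
  (s⁵) · s = s⁶
  (s⁶) · r = rs⁶
  (rs⁶) · s⁵ = rs¹¹
  (rs¹¹) · r = s¹¹

Answer: s¹¹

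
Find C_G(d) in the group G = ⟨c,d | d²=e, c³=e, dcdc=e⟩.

⟨d⟩ ⊆ C_G(d) since powers of d commute with d; so |C_G(d)| ≥ |⟨d⟩| = 2.
By orbit–stabilizer, |C_G(d)| = |G| / |conj. class of d| = 6 / 3 = 2.
The 2 elements commuting with d are {e, d}.

Answer: {e, d}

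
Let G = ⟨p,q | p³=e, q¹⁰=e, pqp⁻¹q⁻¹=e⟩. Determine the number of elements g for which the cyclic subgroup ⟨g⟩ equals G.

G is cyclic of order 30. An element generates G iff its order is 30, and a cyclic group of order 30 has exactly φ(30) = 8 such elements.

Answer: 8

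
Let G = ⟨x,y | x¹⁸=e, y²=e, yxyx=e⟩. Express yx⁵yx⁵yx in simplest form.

Multiply left to right, reducing at each step:
  y · x⁵ = x¹³y
  (x¹³y) · y = x¹³
  (x¹³) · x⁵ = e
  e · y = y
  y · x = x¹⁷y

Answer: x¹⁷y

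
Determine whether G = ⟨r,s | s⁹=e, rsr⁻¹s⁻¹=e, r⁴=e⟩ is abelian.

Each pair of generators commutes: r·s = rs = s·r. Since the generators pairwise commute, every element of G commutes with every other, so G is abelian.

Answer: Yes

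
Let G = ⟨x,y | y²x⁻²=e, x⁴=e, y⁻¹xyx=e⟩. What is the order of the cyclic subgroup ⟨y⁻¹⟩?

|⟨y⁻¹⟩| equals the order of y⁻¹. Compute successive powers until reaching e:
  (y⁻¹)¹ = y⁻¹, (y⁻¹)² = x², (y⁻¹)³ = y, (y⁻¹)⁴ = e.
The smallest positive k with (y⁻¹)ᵏ = e is 4, so |⟨y⁻¹⟩| = 4.

Answer: 4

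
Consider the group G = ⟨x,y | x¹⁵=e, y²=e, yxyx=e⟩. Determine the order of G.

Enumerate words in the generators, reducing via the relations: the distinct elements are
  {e, x, y, xy, x², x³, x⁴, x⁵, x⁶, x⁷, x⁸, x⁹, x²y, x³y, x¹², x¹³, x¹¹, x¹⁰, x¹⁴, x⁴y, x⁵y, x⁶y, x⁷y, x⁸y, x⁹y, x¹²y, x¹³y, x¹¹y, x¹⁰y, x¹⁴y}.
No further products give new elements, so |G| = 30.

Answer: 30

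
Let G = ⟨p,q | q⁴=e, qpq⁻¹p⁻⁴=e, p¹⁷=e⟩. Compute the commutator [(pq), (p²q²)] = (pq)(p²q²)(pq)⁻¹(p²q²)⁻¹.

[(pq), (p²q²)] = (pq)·(p²q²)·(pq)⁻¹·(p²q²)⁻¹.
  (pq) · (p²q²) = p⁹q³
  (p⁹q³) · (p⁴q³) = p¹⁰q²
  (p¹⁰q²) · (p²q²) = p⁸

Answer: p⁸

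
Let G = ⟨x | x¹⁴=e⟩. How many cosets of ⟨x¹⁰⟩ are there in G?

First find ord(x¹⁰) by computing successive powers:
  (x¹⁰)¹ = x¹⁰, (x¹⁰)² = x⁶, (x¹⁰)³ = x², (x¹⁰)⁴ = x¹², (x¹⁰)⁵ = x⁸, (x¹⁰)⁶ = x⁴, (x¹⁰)⁷ = e.
So |⟨x¹⁰⟩| = ord(x¹⁰) = 7. With |G| = 14, by Lagrange [G : ⟨x¹⁰⟩] = 14/7 = 2.

Answer: 2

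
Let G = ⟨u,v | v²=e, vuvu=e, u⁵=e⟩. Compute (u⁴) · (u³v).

Compute (u⁴) · (u³v) by multiplying left to right and reducing via the relations at each step:
  (u⁴) · u³ = u²
  (u²) · v = u²v

Answer: u²v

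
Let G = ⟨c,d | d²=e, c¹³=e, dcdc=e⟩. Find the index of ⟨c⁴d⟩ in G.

First find ord(c⁴d) by computing successive powers:
  (c⁴d)¹ = c⁴d, (c⁴d)² = e.
So |⟨c⁴d⟩| = ord(c⁴d) = 2. With |G| = 26, by Lagrange [G : ⟨c⁴d⟩] = 26/2 = 13.

Answer: 13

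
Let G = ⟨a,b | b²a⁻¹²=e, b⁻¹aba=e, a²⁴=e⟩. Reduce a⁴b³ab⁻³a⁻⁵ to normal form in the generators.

Multiply left to right, reducing at each step:
  (a⁴) · b³ = a⁴b⁻¹
  (a⁴b⁻¹) · a = a³b⁻¹
  (a³b⁻¹) · b⁻³ = a³
  (a³) · a⁻⁵ = a²²

Answer: a²²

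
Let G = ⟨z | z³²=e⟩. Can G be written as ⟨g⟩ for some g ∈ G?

|G| = 32. The element z has order 32 (its powers give 32 distinct elements), so ⟨z⟩ = G and G is cyclic.

Answer: Yes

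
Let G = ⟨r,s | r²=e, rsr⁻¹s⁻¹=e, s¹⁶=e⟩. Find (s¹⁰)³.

Compute successive powers of (s¹⁰), reducing at each step:
  (s¹⁰)²: (s¹⁰) · s¹⁰ = s⁴
  (s¹⁰)³: (s⁴) · s¹⁰ = s¹⁴

Answer: s¹⁴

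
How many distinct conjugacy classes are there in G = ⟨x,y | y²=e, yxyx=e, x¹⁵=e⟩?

The conjugacy classes (representative and size) are:
  [e] (size 1), [x¹⁴] (size 2), [x²] (size 2), [x³] (size 2), [x⁴] (size 2), [x¹⁰] (size 2), [x⁹] (size 2), [x⁷] (size 2), [x¹³y] (size 15).
Class equation: 1 + 2 + 2 + 2 + 2 + 2 + 2 + 2 + 15 = 30 = |G|. So G has 9 conjugacy classes.

Answer: 9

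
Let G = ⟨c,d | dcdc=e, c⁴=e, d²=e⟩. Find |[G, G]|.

G' = [G, G] is generated by all commutators. The generator-pair commutators are: [c, d] = c².
The subgroup they normally generate is {e, c²}, of order 2.
Check: |G/G'| = 8/2 = 4 is the order of the abelianisation.

Answer: 2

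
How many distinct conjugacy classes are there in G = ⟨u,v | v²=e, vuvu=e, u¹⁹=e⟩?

The conjugacy classes (representative and size) are:
  [e] (size 1), [u¹⁸] (size 2), [u²] (size 2), [u¹⁶] (size 2), [u⁴] (size 2), [u¹⁴] (size 2), [u¹³] (size 2), [u¹²] (size 2), [u⁸] (size 2), [u⁹] (size 2), [v] (size 19).
Class equation: 1 + 2 + 2 + 2 + 2 + 2 + 2 + 2 + 2 + 2 + 19 = 38 = |G|. So G has 11 conjugacy classes.

Answer: 11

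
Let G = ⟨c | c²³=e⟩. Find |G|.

G is generated by a single element, so G is cyclic. The relator gives c²³ = e and no smaller power is forced to be e, so the 23 powers {c, e, c², c³, c⁴, c⁵, c⁶, c⁷, c⁸, c⁹, c²², c²¹, c²⁰, c¹², c¹³, c¹¹, c¹⁰, c¹⁴, c¹⁵, c¹⁶, c¹⁷, c¹⁸, c¹⁹} are distinct. Hence |G| = 23.

Answer: 23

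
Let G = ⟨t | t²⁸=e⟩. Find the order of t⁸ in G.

Compute successive powers until reaching e:
  (t⁸)¹ = t⁸, (t⁸)² = t¹⁶, (t⁸)³ = t²⁴, (t⁸)⁴ = t⁴, (t⁸)⁵ = t¹², (t⁸)⁶ = t²⁰, (t⁸)⁷ = e.
The smallest positive k with (t⁸)ᵏ = e is 7.

Answer: 7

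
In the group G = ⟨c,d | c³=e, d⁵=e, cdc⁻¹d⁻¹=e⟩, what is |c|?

Compute successive powers until reaching e:
  c¹ = c, c² = c², c³ = e.
The smallest positive k with cᵏ = e is 3.

Answer: 3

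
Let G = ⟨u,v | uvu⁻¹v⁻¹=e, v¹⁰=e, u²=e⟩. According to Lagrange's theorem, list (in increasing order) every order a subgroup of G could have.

|G| = 20 = 2² · 5. By Lagrange's theorem the order of any subgroup divides 20; the divisors of 20 are 1, 2, 4, 5, 10, 20.

Answer: 1, 2, 4, 5, 10, 20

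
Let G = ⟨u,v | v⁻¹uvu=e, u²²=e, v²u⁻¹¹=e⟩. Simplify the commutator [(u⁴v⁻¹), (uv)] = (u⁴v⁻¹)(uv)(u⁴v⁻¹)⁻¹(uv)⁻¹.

[(u⁴v⁻¹), (uv)] = (u⁴v⁻¹)·(uv)·(u⁴v⁻¹)⁻¹·(uv)⁻¹.
  (u⁴v⁻¹) · (uv) = u³
  (u³) · (u⁴v) = u⁷v
  (u⁷v) · (uv⁻¹) = u⁶

Answer: u⁶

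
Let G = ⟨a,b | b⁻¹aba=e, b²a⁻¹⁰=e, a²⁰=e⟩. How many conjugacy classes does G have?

The conjugacy classes (representative and size) are:
  [e] (size 1), [a] (size 2), [a²] (size 2), [a³] (size 2), [a⁴] (size 2), [a⁵] (size 2), [a¹⁴] (size 2), [a⁷] (size 2), [a⁸] (size 2), [a¹¹] (size 2), [a¹⁰] (size 1), [a²b⁻¹] (size 10), [a⁹b] (size 10).
Class equation: 1 + 2 + 2 + 2 + 2 + 2 + 2 + 2 + 2 + 2 + 1 + 10 + 10 = 40 = |G|. So G has 13 conjugacy classes.

Answer: 13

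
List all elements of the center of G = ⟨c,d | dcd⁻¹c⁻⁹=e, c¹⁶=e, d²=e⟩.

An element z ∈ Z(G) iff z commutes with every generator.
For example c² is central: (c²)·c = c³ = c·(c²); (c²)·d = c²d = d·(c²).
Whereas c ∉ Z(G) since c·d = cd ≠ c⁹d = d·c.
Checking each of the 32 elements this way gives Z(G) = {e, c², c⁴, c⁶, c⁸, c¹⁰, c¹², c¹⁴}, of order 8.

Answer: {e, c², c⁴, c⁶, c⁸, c¹⁰, c¹², c¹⁴}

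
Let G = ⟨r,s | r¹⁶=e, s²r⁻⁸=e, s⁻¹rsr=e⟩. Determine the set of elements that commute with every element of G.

An element z ∈ Z(G) iff z commutes with every generator.
For example r⁸ is central: (r⁸)·r = r⁹ = r·(r⁸); (r⁸)·s = s⁻¹ = s·(r⁸).
Whereas r ∉ Z(G) since r·s = rs ≠ r⁷s⁻¹ = s·r.
Checking each of the 32 elements this way gives Z(G) = {e, r⁸}, of order 2.

Answer: {e, r⁸}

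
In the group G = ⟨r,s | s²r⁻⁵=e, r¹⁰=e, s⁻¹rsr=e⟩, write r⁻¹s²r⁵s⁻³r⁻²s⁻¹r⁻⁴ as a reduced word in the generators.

Multiply left to right, reducing at each step:
  (r⁹) · s² = r⁴
  (r⁴) · r⁵ = r⁹
  (r⁹) · s⁻³ = r⁴s⁻¹
  (r⁴s⁻¹) · r⁻² = rs
  (rs) · s⁻¹ = r
  r · r⁻⁴ = r⁷

Answer: r⁷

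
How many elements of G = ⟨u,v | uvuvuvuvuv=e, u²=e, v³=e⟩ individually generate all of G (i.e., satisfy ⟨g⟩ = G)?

⟨g⟩ = G would require ord(g) = |G| = 60, but the maximum element order in G is 5 < 60. So G is not cyclic and no single element generates it: the count is 0.

Answer: 0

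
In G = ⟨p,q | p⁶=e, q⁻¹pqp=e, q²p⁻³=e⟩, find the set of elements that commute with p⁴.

⟨p⁴⟩ ⊆ C_G(p⁴) since powers of p⁴ commute with p⁴; so |C_G(p⁴)| ≥ |⟨p⁴⟩| = 3.
By orbit–stabilizer, |C_G(p⁴)| = |G| / |conj. class of p⁴| = 12 / 2 = 6.
The 6 elements commuting with p⁴ are {e, p, p², p³, p⁴, p⁵}.

Answer: {e, p, p², p³, p⁴, p⁵}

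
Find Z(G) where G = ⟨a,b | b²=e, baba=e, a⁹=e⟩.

An element z ∈ Z(G) iff z commutes with every generator.
For example e is central: e·a = a = a·e; e·b = b = b·e.
Whereas a ∉ Z(G) since a·b = ab ≠ a⁸b = b·a.
Checking each of the 18 elements this way gives Z(G) = {e}, of order 1.

Answer: {e}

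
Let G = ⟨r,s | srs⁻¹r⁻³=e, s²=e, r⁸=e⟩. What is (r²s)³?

Compute successive powers of (r²s), reducing at each step:
  (r²s)²: (r²s) · r² = s;   s · s = e
  (r²s)³: e · r² = r²;   (r²) · s = r²s

Answer: r²s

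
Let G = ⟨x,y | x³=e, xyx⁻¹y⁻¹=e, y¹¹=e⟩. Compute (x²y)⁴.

Compute successive powers of (x²y), reducing at each step:
  (x²y)²: (x²y) · x² = xy;   (xy) · y = xy²
  (x²y)³: (xy²) · x² = y²;   (y²) · y = y³
  (x²y)⁴: (y³) · x² = x²y³;   (x²y³) · y = x²y⁴

Answer: x²y⁴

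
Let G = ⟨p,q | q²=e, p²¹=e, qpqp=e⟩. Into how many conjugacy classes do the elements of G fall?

The conjugacy classes (representative and size) are:
  [e] (size 1), [p²⁰] (size 2), [p²] (size 2), [p³] (size 2), [p¹⁷] (size 2), [p⁵] (size 2), [p⁶] (size 2), [p⁷] (size 2), [p⁸] (size 2), [p⁹] (size 2), [p¹⁰] (size 2), [q] (size 21).
Class equation: 1 + 2 + 2 + 2 + 2 + 2 + 2 + 2 + 2 + 2 + 2 + 21 = 42 = |G|. So G has 12 conjugacy classes.

Answer: 12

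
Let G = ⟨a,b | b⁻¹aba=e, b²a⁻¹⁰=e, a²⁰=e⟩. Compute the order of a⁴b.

Compute successive powers until reaching e:
  (a⁴b)¹ = a⁴b, (a⁴b)² = a¹⁰, (a⁴b)³ = a⁴b⁻¹, (a⁴b)⁴ = e.
The smallest positive k with (a⁴b)ᵏ = e is 4.

Answer: 4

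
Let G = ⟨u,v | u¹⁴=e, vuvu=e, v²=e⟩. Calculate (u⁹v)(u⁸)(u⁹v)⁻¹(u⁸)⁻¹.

[(u⁹v), (u⁸)] = (u⁹v)·(u⁸)·(u⁹v)⁻¹·(u⁸)⁻¹.
  (u⁹v) · (u⁸) = uv
  (uv) · (u⁹v) = u⁶
  (u⁶) · (u⁶) = u¹²

Answer: u¹²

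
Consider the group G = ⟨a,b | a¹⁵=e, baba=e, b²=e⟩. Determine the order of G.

Enumerate words in the generators, reducing via the relations: the distinct elements are
  {a, b, e, ab, a², a³, a⁴, a⁵, a⁶, a⁷, a⁸, a⁹, a²b, a³b, a¹², a¹³, a¹¹, a¹⁰, a¹⁴, a⁴b, a⁵b, a⁶b, a⁷b, a⁸b, a⁹b, a¹²b, a¹³b, a¹¹b, a¹⁰b, a¹⁴b}.
No further products give new elements, so |G| = 30.

Answer: 30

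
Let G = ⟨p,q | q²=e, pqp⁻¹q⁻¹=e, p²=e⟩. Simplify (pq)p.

Compute (pq) · p by multiplying left to right and reducing via the relations at each step:
  (pq) · p = q

Answer: q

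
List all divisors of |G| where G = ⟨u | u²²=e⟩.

|G| = 22 = 2 · 11. By Lagrange's theorem the order of any subgroup divides 22; the divisors of 22 are 1, 2, 11, 22.

Answer: 1, 2, 11, 22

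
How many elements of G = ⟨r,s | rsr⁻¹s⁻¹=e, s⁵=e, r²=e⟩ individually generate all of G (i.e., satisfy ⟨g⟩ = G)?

G is cyclic of order 10. An element generates G iff its order is 10, and a cyclic group of order 10 has exactly φ(10) = 4 such elements.

Answer: 4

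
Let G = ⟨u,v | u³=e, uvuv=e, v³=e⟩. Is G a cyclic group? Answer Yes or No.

Every cyclic group is abelian. But u·v = uv while v·u = u²v², so u·v ≠ v·u and G is not abelian. Hence G is not cyclic.

Answer: No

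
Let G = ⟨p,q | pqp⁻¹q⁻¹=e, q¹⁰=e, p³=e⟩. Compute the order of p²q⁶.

Compute successive powers until reaching e:
  (p²q⁶)¹ = p²q⁶, (p²q⁶)² = pq², (p²q⁶)³ = q⁸, (p²q⁶)⁴ = p²q⁴, (p²q⁶)⁵ = p, (p²q⁶)⁶ = q⁶, (p²q⁶)⁷ = p²q², (p²q⁶)⁸ = pq⁸, (p²q⁶)⁹ = q⁴, (p²q⁶)¹⁰ = p², (p²q⁶)¹¹ = pq⁶, (p²q⁶)¹² = q², (p²q⁶)¹³ = p²q⁸, (p²q⁶)¹⁴ = pq⁴, (p²q⁶)¹⁵ = e.
The smallest positive k with (p²q⁶)ᵏ = e is 15.

Answer: 15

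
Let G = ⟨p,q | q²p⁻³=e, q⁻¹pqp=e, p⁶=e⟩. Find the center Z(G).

An element z ∈ Z(G) iff z commutes with every generator.
For example p³ is central: (p³)·p = p⁴ = p·(p³); (p³)·q = q⁻¹ = q·(p³).
Whereas p ∉ Z(G) since p·q = pq ≠ p²q⁻¹ = q·p.
Checking each of the 12 elements this way gives Z(G) = {e, p³}, of order 2.

Answer: {e, p³}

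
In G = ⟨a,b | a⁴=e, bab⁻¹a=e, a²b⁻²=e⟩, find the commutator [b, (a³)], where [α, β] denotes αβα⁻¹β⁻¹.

[b, (a³)] = b·(a³)·b⁻¹·(a³)⁻¹.
  b · (a³) = ab
  (ab) · (b⁻¹) = a
  a · a = a²

Answer: a²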